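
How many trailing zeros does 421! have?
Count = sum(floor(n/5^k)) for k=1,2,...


floor(421/5) = 84
floor(421/25) = 16
floor(421/125) = 3
Total = 103

103 trailing zeros


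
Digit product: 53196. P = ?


5 × 3 × 1 × 9 × 6 = 810


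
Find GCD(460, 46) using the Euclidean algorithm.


460 = 10 * 46 + 0
GCD = 46


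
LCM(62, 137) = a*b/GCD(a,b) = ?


GCD(62, 137) = 1
LCM = 62*137/1 = 8494/1 = 8494

LCM = 8494


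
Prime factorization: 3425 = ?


3425 / 5 = 685
685 / 5 = 137
137 / 137 = 1
3425 = 5^2 × 137


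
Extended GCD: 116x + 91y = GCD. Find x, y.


Tabular extended Euclidean (each row: r = 116*s + 91*t):
r=116, s=1, t=0
r=91, s=0, t=1
q=1: r=25, s=1, t=-1   [116*(1) + 91*(-1) = 25]
q=3: r=16, s=-3, t=4   [116*(-3) + 91*(4) = 16]
q=1: r=9, s=4, t=-5   [116*(4) + 91*(-5) = 9]
q=1: r=7, s=-7, t=9   [116*(-7) + 91*(9) = 7]
q=1: r=2, s=11, t=-14   [116*(11) + 91*(-14) = 2]
q=3: r=1, s=-40, t=51   [116*(-40) + 91*(51) = 1]
q=2: r=0, s=91, t=-116   [116*(91) + 91*(-116) = 0]
GCD = 1; from the row with r=1: x=-40, y=51
Check: 116*(-40) + 91*(51) = -4640 + 4641 = 1

GCD = 1, x = -40, y = 51


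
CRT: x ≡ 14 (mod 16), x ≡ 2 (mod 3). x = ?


M = 16*3 = 48
M1 = M/16 = 3, M2 = M/3 = 16
M1^(-1) mod 16 = 11, M2^(-1) mod 3 = 1
x = 14*3*11 + 2*16*1 = 494
494 mod 48 = 14
Check: 14 mod 16 = 14 ✓, 14 mod 3 = 2 ✓

x ≡ 14 (mod 48)


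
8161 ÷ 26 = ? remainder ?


8161 = 26 * 313 + 23
Check: 8138 + 23 = 8161

q = 313, r = 23


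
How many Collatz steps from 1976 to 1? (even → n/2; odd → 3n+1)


1976 → 988 → 494 → 247 → 742 → 371 → 1114 → 557 → 1672 → 836 → 418 → 209 → 628 → 314 → 157 → 472 → 236 → 118 → 59 → 178 → 89 → 268 → 134 → 67 → 202 → 101 → 304 → 152 → 76 → 38 → 19 → 58 → 29 → 88 → 44 → 22 → 11 → 34 → 17 → 52 → 26 → 13 → 40 → 20 → 10 → 5 → 16 → 8 → 4 → 2 → 1
Total steps = 50

50 steps


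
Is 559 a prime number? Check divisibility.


559 / 13 = 43 (exact division)
559 is NOT prime.

No, 559 is not prime


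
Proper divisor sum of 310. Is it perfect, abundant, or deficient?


Proper divisors: 1, 2, 5, 10, 31, 62, 155
Sum = 1 + 2 + 5 + 10 + 31 + 62 + 155 = 266
266 < 310 → deficient

s(310) = 266 (deficient)


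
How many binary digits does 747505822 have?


747505822 in base 2 = 101100100011100000100010011110
Number of digits = 30

30 digits (base 2)


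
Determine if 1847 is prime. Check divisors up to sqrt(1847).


Check divisors up to sqrt(1847) = 42.9767
No divisors found.
1847 is prime.

Yes, 1847 is prime


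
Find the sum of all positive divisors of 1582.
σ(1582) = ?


Divisors of 1582: 1, 2, 7, 14, 113, 226, 791, 1582
Sum = 1 + 2 + 7 + 14 + 113 + 226 + 791 + 1582 = 2736

σ(1582) = 2736


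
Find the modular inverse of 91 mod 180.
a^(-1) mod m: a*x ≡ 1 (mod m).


Use the extended Euclidean algorithm on (180, 91); each row r = 180*s + 91*t:
r=180, s=1, t=0
r=91, s=0, t=1
q=1: r=89, s=1, t=-1   [180*(1) + 91*(-1) = 89]
q=1: r=2, s=-1, t=2   [180*(-1) + 91*(2) = 2]
q=44: r=1, s=45, t=-89   [180*(45) + 91*(-89) = 1]
q=2: r=0, s=-91, t=180   [180*(-91) + 91*(180) = 0]
GCD = 1 with t = -89, so 91*(-89) ≡ 1 (mod 180)
Inverse = -89 mod 180 = 91
Check: 91 * 91 = 8281 ≡ 1 (mod 180)

91^(-1) ≡ 91 (mod 180)


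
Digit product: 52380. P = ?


5 × 2 × 3 × 8 × 0 = 0


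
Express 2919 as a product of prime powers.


2919 / 3 = 973
973 / 7 = 139
139 / 139 = 1
2919 = 3 × 7 × 139


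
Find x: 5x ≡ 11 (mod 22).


GCD(5, 22) = 1, unique solution
a^(-1) mod 22 = 9
x = 9 * 11 mod 22 = 11

x ≡ 11 (mod 22)


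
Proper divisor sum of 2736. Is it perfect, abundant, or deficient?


Proper divisors: 1, 2, 3, 4, 6, 8, 9, 12, 16, 18, 19, 24, 36, 38, 48, 57, 72, 76, 114, 144, 152, 171, 228, 304, 342, 456, 684, 912, 1368
Sum = 1 + 2 + 3 + 4 + 6 + 8 + 9 + 12 + 16 + 18 + 19 + 24 + 36 + 38 + 48 + 57 + 72 + 76 + 114 + 144 + 152 + 171 + 228 + 304 + 342 + 456 + 684 + 912 + 1368 = 5324
5324 > 2736 → abundant

s(2736) = 5324 (abundant)


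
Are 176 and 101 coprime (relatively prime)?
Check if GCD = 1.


Euclidean algorithm:
176 = 1 * 101 + 75
101 = 1 * 75 + 26
75 = 2 * 26 + 23
26 = 1 * 23 + 3
23 = 7 * 3 + 2
3 = 1 * 2 + 1
2 = 2 * 1 + 0
GCD(176, 101) = 1

Yes, coprime (GCD = 1)


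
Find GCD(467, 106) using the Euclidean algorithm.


467 = 4 * 106 + 43
106 = 2 * 43 + 20
43 = 2 * 20 + 3
20 = 6 * 3 + 2
3 = 1 * 2 + 1
2 = 2 * 1 + 0
GCD = 1


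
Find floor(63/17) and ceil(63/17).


63/17 = 3.7059
floor = 3
ceil = 4

floor = 3, ceil = 4


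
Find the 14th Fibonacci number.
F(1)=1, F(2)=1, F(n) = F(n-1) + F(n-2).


Sequence: 1, 1, 2, 3, 5, 8, 13, 21, 34, 55, 89, 144, 233, 377
F(14) = 377


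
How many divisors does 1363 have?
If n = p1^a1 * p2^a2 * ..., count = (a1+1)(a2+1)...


1363 = 29^1 × 47^1
d(1363) = (1+1) × (1+1) = 4

4 divisors


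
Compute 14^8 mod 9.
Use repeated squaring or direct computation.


14^1 mod 9 = 5
14^2 mod 9 = 7
14^3 mod 9 = 8
14^4 mod 9 = 4
14^5 mod 9 = 2
14^6 mod 9 = 1
14^7 mod 9 = 5
14^8 mod 9 = 7


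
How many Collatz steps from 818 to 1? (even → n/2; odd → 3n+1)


818 → 409 → 1228 → 614 → 307 → 922 → 461 → 1384 → 692 → 346 → 173 → 520 → 260 → 130 → 65 → 196 → 98 → 49 → 148 → 74 → 37 → 112 → 56 → 28 → 14 → 7 → 22 → 11 → 34 → 17 → 52 → 26 → 13 → 40 → 20 → 10 → 5 → 16 → 8 → 4 → 2 → 1
Total steps = 41

41 steps


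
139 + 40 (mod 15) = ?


139 + 40 = 179
179 mod 15 = 14


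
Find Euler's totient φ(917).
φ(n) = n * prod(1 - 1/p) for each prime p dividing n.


917 = 7 × 131
Prime factors: 7, 131
φ(917) = 917 × (1-1/7) × (1-1/131)
= 917 × 6/7 × 130/131 = 780

φ(917) = 780


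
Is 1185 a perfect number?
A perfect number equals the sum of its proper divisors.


Proper divisors of 1185: 1, 3, 5, 15, 79, 237, 395
Sum = 1 + 3 + 5 + 15 + 79 + 237 + 395 = 735

No, 1185 is not perfect (735 ≠ 1185)


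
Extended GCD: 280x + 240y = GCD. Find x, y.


Tabular extended Euclidean (each row: r = 280*s + 240*t):
r=280, s=1, t=0
r=240, s=0, t=1
q=1: r=40, s=1, t=-1   [280*(1) + 240*(-1) = 40]
q=6: r=0, s=-6, t=7   [280*(-6) + 240*(7) = 0]
GCD = 40; from the row with r=40: x=1, y=-1
Check: 280*(1) + 240*(-1) = 280 - 240 = 40

GCD = 40, x = 1, y = -1


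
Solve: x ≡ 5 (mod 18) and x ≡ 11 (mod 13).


M = 18*13 = 234
M1 = M/18 = 13, M2 = M/13 = 18
M1^(-1) mod 18 = 7, M2^(-1) mod 13 = 8
x = 5*13*7 + 11*18*8 = 2039
2039 mod 234 = 167
Check: 167 mod 18 = 5 ✓, 167 mod 13 = 11 ✓

x ≡ 167 (mod 234)


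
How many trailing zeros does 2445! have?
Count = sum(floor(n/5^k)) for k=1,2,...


floor(2445/5) = 489
floor(2445/25) = 97
floor(2445/125) = 19
floor(2445/625) = 3
Total = 608

608 trailing zeros


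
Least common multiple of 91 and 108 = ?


GCD(91, 108) = 1
LCM = 91*108/1 = 9828/1 = 9828

LCM = 9828


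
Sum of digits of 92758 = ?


9 + 2 + 7 + 5 + 8 = 31


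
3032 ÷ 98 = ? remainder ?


3032 = 98 * 30 + 92
Check: 2940 + 92 = 3032

q = 30, r = 92


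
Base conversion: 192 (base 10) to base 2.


192 (base 10) = 192 (decimal)
192 (decimal) = 11000000 (base 2)


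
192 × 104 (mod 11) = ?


192 × 104 = 19968
19968 mod 11 = 3


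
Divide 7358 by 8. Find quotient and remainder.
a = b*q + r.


7358 = 8 * 919 + 6
Check: 7352 + 6 = 7358

q = 919, r = 6


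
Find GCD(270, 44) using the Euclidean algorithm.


270 = 6 * 44 + 6
44 = 7 * 6 + 2
6 = 3 * 2 + 0
GCD = 2


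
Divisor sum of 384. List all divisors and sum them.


Divisors of 384: 1, 2, 3, 4, 6, 8, 12, 16, 24, 32, 48, 64, 96, 128, 192, 384
Sum = 1 + 2 + 3 + 4 + 6 + 8 + 12 + 16 + 24 + 32 + 48 + 64 + 96 + 128 + 192 + 384 = 1020

σ(384) = 1020


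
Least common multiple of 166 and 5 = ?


GCD(166, 5) = 1
LCM = 166*5/1 = 830/1 = 830

LCM = 830


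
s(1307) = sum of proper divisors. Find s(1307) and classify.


Proper divisors: 1
Sum = 1 = 1
1 < 1307 → deficient

s(1307) = 1 (deficient)


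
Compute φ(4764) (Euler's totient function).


4764 = 2^2 × 3 × 397
Prime factors: 2, 3, 397
φ(4764) = 4764 × (1-1/2) × (1-1/3) × (1-1/397)
= 4764 × 1/2 × 2/3 × 396/397 = 1584

φ(4764) = 1584


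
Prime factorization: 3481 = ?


3481 / 59 = 59
59 / 59 = 1
3481 = 59^2


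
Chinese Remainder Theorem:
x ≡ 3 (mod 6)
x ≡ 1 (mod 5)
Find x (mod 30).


M = 6*5 = 30
M1 = M/6 = 5, M2 = M/5 = 6
M1^(-1) mod 6 = 5, M2^(-1) mod 5 = 1
x = 3*5*5 + 1*6*1 = 81
81 mod 30 = 21
Check: 21 mod 6 = 3 ✓, 21 mod 5 = 1 ✓

x ≡ 21 (mod 30)


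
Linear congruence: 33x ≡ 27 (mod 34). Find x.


GCD(33, 34) = 1, unique solution
a^(-1) mod 34 = 33
x = 33 * 27 mod 34 = 7

x ≡ 7 (mod 34)


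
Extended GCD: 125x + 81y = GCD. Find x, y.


Tabular extended Euclidean (each row: r = 125*s + 81*t):
r=125, s=1, t=0
r=81, s=0, t=1
q=1: r=44, s=1, t=-1   [125*(1) + 81*(-1) = 44]
q=1: r=37, s=-1, t=2   [125*(-1) + 81*(2) = 37]
q=1: r=7, s=2, t=-3   [125*(2) + 81*(-3) = 7]
q=5: r=2, s=-11, t=17   [125*(-11) + 81*(17) = 2]
q=3: r=1, s=35, t=-54   [125*(35) + 81*(-54) = 1]
q=2: r=0, s=-81, t=125   [125*(-81) + 81*(125) = 0]
GCD = 1; from the row with r=1: x=35, y=-54
Check: 125*(35) + 81*(-54) = 4375 - 4374 = 1

GCD = 1, x = 35, y = -54


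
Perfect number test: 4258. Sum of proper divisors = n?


Proper divisors of 4258: 1, 2, 2129
Sum = 1 + 2 + 2129 = 2132

No, 4258 is not perfect (2132 ≠ 4258)


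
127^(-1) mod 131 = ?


Use the extended Euclidean algorithm on (131, 127); each row r = 131*s + 127*t:
r=131, s=1, t=0
r=127, s=0, t=1
q=1: r=4, s=1, t=-1   [131*(1) + 127*(-1) = 4]
q=31: r=3, s=-31, t=32   [131*(-31) + 127*(32) = 3]
q=1: r=1, s=32, t=-33   [131*(32) + 127*(-33) = 1]
q=3: r=0, s=-127, t=131   [131*(-127) + 127*(131) = 0]
GCD = 1 with t = -33, so 127*(-33) ≡ 1 (mod 131)
Inverse = -33 mod 131 = 98
Check: 127 * 98 = 12446 ≡ 1 (mod 131)

127^(-1) ≡ 98 (mod 131)


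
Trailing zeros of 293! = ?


floor(293/5) = 58
floor(293/25) = 11
floor(293/125) = 2
Total = 71

71 trailing zeros


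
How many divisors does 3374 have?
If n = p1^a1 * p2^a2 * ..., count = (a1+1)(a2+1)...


3374 = 2^1 × 7^1 × 241^1
d(3374) = (1+1) × (1+1) × (1+1) = 8

8 divisors


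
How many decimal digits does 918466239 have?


918466239 has 9 digits in base 10
floor(log10(918466239)) + 1 = floor(8.9631) + 1 = 9

9 digits (base 10)


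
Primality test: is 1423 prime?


Check divisors up to sqrt(1423) = 37.7227
No divisors found.
1423 is prime.

Yes, 1423 is prime


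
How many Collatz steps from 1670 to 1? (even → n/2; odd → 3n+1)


1670 → 835 → 2506 → 1253 → 3760 → 1880 → 940 → 470 → 235 → 706 → 353 → 1060 → 530 → 265 → 796 → 398 → 199 → 598 → 299 → 898 → 449 → 1348 → 674 → 337 → 1012 → 506 → 253 → 760 → 380 → 190 → 95 → 286 → 143 → 430 → 215 → 646 → 323 → 970 → 485 → 1456 → 728 → 364 → 182 → 91 → 274 → 137 → 412 → 206 → 103 → 310 → 155 → 466 → 233 → 700 → 350 → 175 → 526 → 263 → 790 → 395 → 1186 → 593 → 1780 → 890 → 445 → 1336 → 668 → 334 → 167 → 502 → 251 → 754 → 377 → 1132 → 566 → 283 → 850 → 425 → 1276 → 638 → 319 → 958 → 479 → 1438 → 719 → 2158 → 1079 → 3238 → 1619 → 4858 → 2429 → 7288 → 3644 → 1822 → 911 → 2734 → 1367 → 4102 → 2051 → 6154 → 3077 → 9232 → 4616 → 2308 → 1154 → 577 → 1732 → 866 → 433 → 1300 → 650 → 325 → 976 → 488 → 244 → 122 → 61 → 184 → 92 → 46 → 23 → 70 → 35 → 106 → 53 → 160 → 80 → 40 → 20 → 10 → 5 → 16 → 8 → 4 → 2 → 1
Total steps = 135

135 steps


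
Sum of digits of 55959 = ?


5 + 5 + 9 + 5 + 9 = 33


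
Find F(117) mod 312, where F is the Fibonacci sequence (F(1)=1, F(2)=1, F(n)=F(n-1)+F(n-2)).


F(k) mod 312 for k=1..117:
1, 1, 2, 3, 5, 8, 13, 21, 34, 55, 89, 144, 233, 65, 298, 51, 37, 88, 125, 213, 26, 239, 265, 192, 145, 25, 170, 195, 53, 248, 301, 237, 226, 151, 65, 216, 281, 185, 154, 27, 181, 208, 77, 285, 50, 23, 73, 96, 169, 265, 122, 75, 197, 272, 157, 117, 274, 79, 41, 120, 161, 281, 130, 99, 229, 16, 245, 261, 194, 143, 25, 168, 193, 49, 242, 291, 221, 200, 109, 309, 106, 103, 209, 0, 209, 209, 106, 3, 109, 112, 221, 21, 242, 263, 193, 144, 25, 169, 194, 51, 245, 296, 229, 213, 130, 31, 161, 192, 41, 233, 274, 195, 157, 40, 197, 237, 122
F(117) mod 312 = 122


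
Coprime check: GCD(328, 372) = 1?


Euclidean algorithm:
372 = 1 * 328 + 44
328 = 7 * 44 + 20
44 = 2 * 20 + 4
20 = 5 * 4 + 0
GCD(328, 372) = 4

No, not coprime (GCD = 4)


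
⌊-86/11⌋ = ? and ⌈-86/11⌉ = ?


-86/11 = -7.8182
floor = -8
ceil = -7

floor = -8, ceil = -7


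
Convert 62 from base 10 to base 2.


62 (base 10) = 62 (decimal)
62 (decimal) = 111110 (base 2)


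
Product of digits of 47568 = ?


4 × 7 × 5 × 6 × 8 = 6720


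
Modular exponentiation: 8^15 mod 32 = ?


8^1 mod 32 = 8
8^2 mod 32 = 0
8^3 mod 32 = 0
8^4 mod 32 = 0
8^5 mod 32 = 0
8^6 mod 32 = 0
8^7 mod 32 = 0
8^8 mod 32 = 0
8^9 mod 32 = 0
8^10 mod 32 = 0
8^11 mod 32 = 0
8^12 mod 32 = 0
8^13 mod 32 = 0
8^14 mod 32 = 0
8^15 mod 32 = 0


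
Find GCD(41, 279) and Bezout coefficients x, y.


Tabular extended Euclidean (each row: r = 41*s + 279*t):
r=41, s=1, t=0
r=279, s=0, t=1
q=0: r=41, s=1, t=0   [41*(1) + 279*(0) = 41]
q=6: r=33, s=-6, t=1   [41*(-6) + 279*(1) = 33]
q=1: r=8, s=7, t=-1   [41*(7) + 279*(-1) = 8]
q=4: r=1, s=-34, t=5   [41*(-34) + 279*(5) = 1]
q=8: r=0, s=279, t=-41   [41*(279) + 279*(-41) = 0]
GCD = 1; from the row with r=1: x=-34, y=5
Check: 41*(-34) + 279*(5) = -1394 + 1395 = 1

GCD = 1, x = -34, y = 5


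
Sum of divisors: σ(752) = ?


Divisors of 752: 1, 2, 4, 8, 16, 47, 94, 188, 376, 752
Sum = 1 + 2 + 4 + 8 + 16 + 47 + 94 + 188 + 376 + 752 = 1488

σ(752) = 1488


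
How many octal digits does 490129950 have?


490129950 in base 8 = 3515545036
Number of digits = 10

10 digits (base 8)


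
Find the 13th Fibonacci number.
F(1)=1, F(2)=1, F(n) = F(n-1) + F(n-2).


Sequence: 1, 1, 2, 3, 5, 8, 13, 21, 34, 55, 89, 144, 233
F(13) = 233


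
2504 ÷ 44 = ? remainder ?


2504 = 44 * 56 + 40
Check: 2464 + 40 = 2504

q = 56, r = 40


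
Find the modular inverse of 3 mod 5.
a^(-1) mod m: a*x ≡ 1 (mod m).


Use the extended Euclidean algorithm on (5, 3); each row r = 5*s + 3*t:
r=5, s=1, t=0
r=3, s=0, t=1
q=1: r=2, s=1, t=-1   [5*(1) + 3*(-1) = 2]
q=1: r=1, s=-1, t=2   [5*(-1) + 3*(2) = 1]
q=2: r=0, s=3, t=-5   [5*(3) + 3*(-5) = 0]
GCD = 1 with t = 2, so 3*(2) ≡ 1 (mod 5)
Inverse = 2 mod 5 = 2
Check: 3 * 2 = 6 ≡ 1 (mod 5)

3^(-1) ≡ 2 (mod 5)


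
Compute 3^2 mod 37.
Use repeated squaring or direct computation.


3^1 mod 37 = 3
3^2 mod 37 = 9


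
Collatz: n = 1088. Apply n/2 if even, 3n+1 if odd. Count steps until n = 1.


1088 → 544 → 272 → 136 → 68 → 34 → 17 → 52 → 26 → 13 → 40 → 20 → 10 → 5 → 16 → 8 → 4 → 2 → 1
Total steps = 18

18 steps


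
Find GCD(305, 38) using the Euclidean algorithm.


305 = 8 * 38 + 1
38 = 38 * 1 + 0
GCD = 1


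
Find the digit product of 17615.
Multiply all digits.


1 × 7 × 6 × 1 × 5 = 210


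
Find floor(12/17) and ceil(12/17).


12/17 = 0.7059
floor = 0
ceil = 1

floor = 0, ceil = 1


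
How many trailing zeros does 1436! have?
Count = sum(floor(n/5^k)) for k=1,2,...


floor(1436/5) = 287
floor(1436/25) = 57
floor(1436/125) = 11
floor(1436/625) = 2
Total = 357

357 trailing zeros


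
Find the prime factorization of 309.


309 / 3 = 103
103 / 103 = 1
309 = 3 × 103


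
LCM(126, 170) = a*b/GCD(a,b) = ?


GCD(126, 170) = 2
LCM = 126*170/2 = 21420/2 = 10710

LCM = 10710


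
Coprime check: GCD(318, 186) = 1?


Euclidean algorithm:
318 = 1 * 186 + 132
186 = 1 * 132 + 54
132 = 2 * 54 + 24
54 = 2 * 24 + 6
24 = 4 * 6 + 0
GCD(318, 186) = 6

No, not coprime (GCD = 6)


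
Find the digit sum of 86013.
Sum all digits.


8 + 6 + 0 + 1 + 3 = 18


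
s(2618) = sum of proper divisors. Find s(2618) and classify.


Proper divisors: 1, 2, 7, 11, 14, 17, 22, 34, 77, 119, 154, 187, 238, 374, 1309
Sum = 1 + 2 + 7 + 11 + 14 + 17 + 22 + 34 + 77 + 119 + 154 + 187 + 238 + 374 + 1309 = 2566
2566 < 2618 → deficient

s(2618) = 2566 (deficient)


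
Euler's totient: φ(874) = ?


874 = 2 × 19 × 23
Prime factors: 2, 19, 23
φ(874) = 874 × (1-1/2) × (1-1/19) × (1-1/23)
= 874 × 1/2 × 18/19 × 22/23 = 396

φ(874) = 396


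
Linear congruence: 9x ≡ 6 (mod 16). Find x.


GCD(9, 16) = 1, unique solution
a^(-1) mod 16 = 9
x = 9 * 6 mod 16 = 6

x ≡ 6 (mod 16)


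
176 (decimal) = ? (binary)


176 (base 10) = 176 (decimal)
176 (decimal) = 10110000 (base 2)


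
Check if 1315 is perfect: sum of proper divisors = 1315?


Proper divisors of 1315: 1, 5, 263
Sum = 1 + 5 + 263 = 269

No, 1315 is not perfect (269 ≠ 1315)


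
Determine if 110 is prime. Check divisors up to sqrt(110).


110 / 2 = 55 (exact division)
110 is NOT prime.

No, 110 is not prime


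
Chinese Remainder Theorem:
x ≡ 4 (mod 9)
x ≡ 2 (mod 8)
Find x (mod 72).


M = 9*8 = 72
M1 = M/9 = 8, M2 = M/8 = 9
M1^(-1) mod 9 = 8, M2^(-1) mod 8 = 1
x = 4*8*8 + 2*9*1 = 274
274 mod 72 = 58
Check: 58 mod 9 = 4 ✓, 58 mod 8 = 2 ✓

x ≡ 58 (mod 72)


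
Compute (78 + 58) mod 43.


78 + 58 = 136
136 mod 43 = 7


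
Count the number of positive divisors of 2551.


2551 = 2551^1
d(2551) = (1+1) = 2

2 divisors


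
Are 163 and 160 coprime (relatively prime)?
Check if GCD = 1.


Euclidean algorithm:
163 = 1 * 160 + 3
160 = 53 * 3 + 1
3 = 3 * 1 + 0
GCD(163, 160) = 1

Yes, coprime (GCD = 1)


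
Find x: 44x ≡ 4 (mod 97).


GCD(44, 97) = 1, unique solution
a^(-1) mod 97 = 86
x = 86 * 4 mod 97 = 53

x ≡ 53 (mod 97)


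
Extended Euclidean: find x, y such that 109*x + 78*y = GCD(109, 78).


Tabular extended Euclidean (each row: r = 109*s + 78*t):
r=109, s=1, t=0
r=78, s=0, t=1
q=1: r=31, s=1, t=-1   [109*(1) + 78*(-1) = 31]
q=2: r=16, s=-2, t=3   [109*(-2) + 78*(3) = 16]
q=1: r=15, s=3, t=-4   [109*(3) + 78*(-4) = 15]
q=1: r=1, s=-5, t=7   [109*(-5) + 78*(7) = 1]
q=15: r=0, s=78, t=-109   [109*(78) + 78*(-109) = 0]
GCD = 1; from the row with r=1: x=-5, y=7
Check: 109*(-5) + 78*(7) = -545 + 546 = 1

GCD = 1, x = -5, y = 7


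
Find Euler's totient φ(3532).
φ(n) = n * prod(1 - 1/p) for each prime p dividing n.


3532 = 2^2 × 883
Prime factors: 2, 883
φ(3532) = 3532 × (1-1/2) × (1-1/883)
= 3532 × 1/2 × 882/883 = 1764

φ(3532) = 1764


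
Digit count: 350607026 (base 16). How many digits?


350607026 in base 16 = 14E5D6B2
Number of digits = 8

8 digits (base 16)


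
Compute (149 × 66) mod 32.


149 × 66 = 9834
9834 mod 32 = 10


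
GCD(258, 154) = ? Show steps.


258 = 1 * 154 + 104
154 = 1 * 104 + 50
104 = 2 * 50 + 4
50 = 12 * 4 + 2
4 = 2 * 2 + 0
GCD = 2


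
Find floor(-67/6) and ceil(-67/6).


-67/6 = -11.1667
floor = -12
ceil = -11

floor = -12, ceil = -11


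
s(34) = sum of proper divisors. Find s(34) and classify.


Proper divisors: 1, 2, 17
Sum = 1 + 2 + 17 = 20
20 < 34 → deficient

s(34) = 20 (deficient)


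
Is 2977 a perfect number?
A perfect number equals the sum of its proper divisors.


Proper divisors of 2977: 1, 13, 229
Sum = 1 + 13 + 229 = 243

No, 2977 is not perfect (243 ≠ 2977)


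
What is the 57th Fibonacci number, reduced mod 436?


F(k) mod 436 for k=1..57:
1, 1, 2, 3, 5, 8, 13, 21, 34, 55, 89, 144, 233, 377, 174, 115, 289, 404, 257, 225, 46, 271, 317, 152, 33, 185, 218, 403, 185, 152, 337, 53, 390, 7, 397, 404, 365, 333, 262, 159, 421, 144, 129, 273, 402, 239, 205, 8, 213, 221, 434, 219, 217, 0, 217, 217, 434
F(57) mod 436 = 434


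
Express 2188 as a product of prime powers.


2188 / 2 = 1094
1094 / 2 = 547
547 / 547 = 1
2188 = 2^2 × 547


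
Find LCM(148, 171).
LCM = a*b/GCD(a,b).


GCD(148, 171) = 1
LCM = 148*171/1 = 25308/1 = 25308

LCM = 25308


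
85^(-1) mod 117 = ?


Use the extended Euclidean algorithm on (117, 85); each row r = 117*s + 85*t:
r=117, s=1, t=0
r=85, s=0, t=1
q=1: r=32, s=1, t=-1   [117*(1) + 85*(-1) = 32]
q=2: r=21, s=-2, t=3   [117*(-2) + 85*(3) = 21]
q=1: r=11, s=3, t=-4   [117*(3) + 85*(-4) = 11]
q=1: r=10, s=-5, t=7   [117*(-5) + 85*(7) = 10]
q=1: r=1, s=8, t=-11   [117*(8) + 85*(-11) = 1]
q=10: r=0, s=-85, t=117   [117*(-85) + 85*(117) = 0]
GCD = 1 with t = -11, so 85*(-11) ≡ 1 (mod 117)
Inverse = -11 mod 117 = 106
Check: 85 * 106 = 9010 ≡ 1 (mod 117)

85^(-1) ≡ 106 (mod 117)


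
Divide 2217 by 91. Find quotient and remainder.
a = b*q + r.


2217 = 91 * 24 + 33
Check: 2184 + 33 = 2217

q = 24, r = 33


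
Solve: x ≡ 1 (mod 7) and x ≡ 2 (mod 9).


M = 7*9 = 63
M1 = M/7 = 9, M2 = M/9 = 7
M1^(-1) mod 7 = 4, M2^(-1) mod 9 = 4
x = 1*9*4 + 2*7*4 = 92
92 mod 63 = 29
Check: 29 mod 7 = 1 ✓, 29 mod 9 = 2 ✓

x ≡ 29 (mod 63)


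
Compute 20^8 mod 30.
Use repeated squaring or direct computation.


20^1 mod 30 = 20
20^2 mod 30 = 10
20^3 mod 30 = 20
20^4 mod 30 = 10
20^5 mod 30 = 20
20^6 mod 30 = 10
20^7 mod 30 = 20
20^8 mod 30 = 10


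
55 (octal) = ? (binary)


55 (base 8) = 45 (decimal)
45 (decimal) = 101101 (base 2)


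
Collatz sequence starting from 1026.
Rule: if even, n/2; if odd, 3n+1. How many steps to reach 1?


1026 → 513 → 1540 → 770 → 385 → 1156 → 578 → 289 → 868 → 434 → 217 → 652 → 326 → 163 → 490 → 245 → 736 → 368 → 184 → 92 → 46 → 23 → 70 → 35 → 106 → 53 → 160 → 80 → 40 → 20 → 10 → 5 → 16 → 8 → 4 → 2 → 1
Total steps = 36

36 steps


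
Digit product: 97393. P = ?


9 × 7 × 3 × 9 × 3 = 5103


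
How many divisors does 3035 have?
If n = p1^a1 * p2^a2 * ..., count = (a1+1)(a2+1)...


3035 = 5^1 × 607^1
d(3035) = (1+1) × (1+1) = 4

4 divisors


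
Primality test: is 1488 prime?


1488 / 2 = 744 (exact division)
1488 is NOT prime.

No, 1488 is not prime


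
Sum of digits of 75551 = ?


7 + 5 + 5 + 5 + 1 = 23


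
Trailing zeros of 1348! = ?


floor(1348/5) = 269
floor(1348/25) = 53
floor(1348/125) = 10
floor(1348/625) = 2
Total = 334

334 trailing zeros


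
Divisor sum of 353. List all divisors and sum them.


Divisors of 353: 1, 353
Sum = 1 + 353 = 354

σ(353) = 354


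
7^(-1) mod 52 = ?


Use the extended Euclidean algorithm on (52, 7); each row r = 52*s + 7*t:
r=52, s=1, t=0
r=7, s=0, t=1
q=7: r=3, s=1, t=-7   [52*(1) + 7*(-7) = 3]
q=2: r=1, s=-2, t=15   [52*(-2) + 7*(15) = 1]
q=3: r=0, s=7, t=-52   [52*(7) + 7*(-52) = 0]
GCD = 1 with t = 15, so 7*(15) ≡ 1 (mod 52)
Inverse = 15 mod 52 = 15
Check: 7 * 15 = 105 ≡ 1 (mod 52)

7^(-1) ≡ 15 (mod 52)


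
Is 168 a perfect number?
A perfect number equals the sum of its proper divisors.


Proper divisors of 168: 1, 2, 3, 4, 6, 7, 8, 12, 14, 21, 24, 28, 42, 56, 84
Sum = 1 + 2 + 3 + 4 + 6 + 7 + 8 + 12 + 14 + 21 + 24 + 28 + 42 + 56 + 84 = 312

No, 168 is not perfect (312 ≠ 168)


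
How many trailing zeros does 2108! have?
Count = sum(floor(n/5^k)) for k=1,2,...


floor(2108/5) = 421
floor(2108/25) = 84
floor(2108/125) = 16
floor(2108/625) = 3
Total = 524

524 trailing zeros


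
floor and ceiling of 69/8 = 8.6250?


69/8 = 8.6250
floor = 8
ceil = 9

floor = 8, ceil = 9


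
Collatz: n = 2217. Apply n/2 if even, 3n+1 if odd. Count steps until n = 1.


2217 → 6652 → 3326 → 1663 → 4990 → 2495 → 7486 → 3743 → 11230 → 5615 → 16846 → 8423 → 25270 → 12635 → 37906 → 18953 → 56860 → 28430 → 14215 → 42646 → 21323 → 63970 → 31985 → 95956 → 47978 → 23989 → 71968 → 35984 → 17992 → 8996 → 4498 → 2249 → 6748 → 3374 → 1687 → 5062 → 2531 → 7594 → 3797 → 11392 → 5696 → 2848 → 1424 → 712 → 356 → 178 → 89 → 268 → 134 → 67 → 202 → 101 → 304 → 152 → 76 → 38 → 19 → 58 → 29 → 88 → 44 → 22 → 11 → 34 → 17 → 52 → 26 → 13 → 40 → 20 → 10 → 5 → 16 → 8 → 4 → 2 → 1
Total steps = 76

76 steps


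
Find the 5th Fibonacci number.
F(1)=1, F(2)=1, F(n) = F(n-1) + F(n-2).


Sequence: 1, 1, 2, 3, 5
F(5) = 5


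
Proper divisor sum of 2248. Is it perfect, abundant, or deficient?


Proper divisors: 1, 2, 4, 8, 281, 562, 1124
Sum = 1 + 2 + 4 + 8 + 281 + 562 + 1124 = 1982
1982 < 2248 → deficient

s(2248) = 1982 (deficient)


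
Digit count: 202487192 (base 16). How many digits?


202487192 in base 16 = C11B598
Number of digits = 7

7 digits (base 16)


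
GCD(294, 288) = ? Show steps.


294 = 1 * 288 + 6
288 = 48 * 6 + 0
GCD = 6


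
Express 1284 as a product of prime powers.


1284 / 2 = 642
642 / 2 = 321
321 / 3 = 107
107 / 107 = 1
1284 = 2^2 × 3 × 107


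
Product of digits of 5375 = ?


5 × 3 × 7 × 5 = 525


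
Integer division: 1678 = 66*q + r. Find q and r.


1678 = 66 * 25 + 28
Check: 1650 + 28 = 1678

q = 25, r = 28


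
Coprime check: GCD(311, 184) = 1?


Euclidean algorithm:
311 = 1 * 184 + 127
184 = 1 * 127 + 57
127 = 2 * 57 + 13
57 = 4 * 13 + 5
13 = 2 * 5 + 3
5 = 1 * 3 + 2
3 = 1 * 2 + 1
2 = 2 * 1 + 0
GCD(311, 184) = 1

Yes, coprime (GCD = 1)


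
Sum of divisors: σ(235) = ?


Divisors of 235: 1, 5, 47, 235
Sum = 1 + 5 + 47 + 235 = 288

σ(235) = 288


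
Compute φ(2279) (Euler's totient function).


2279 = 43 × 53
Prime factors: 43, 53
φ(2279) = 2279 × (1-1/43) × (1-1/53)
= 2279 × 42/43 × 52/53 = 2184

φ(2279) = 2184


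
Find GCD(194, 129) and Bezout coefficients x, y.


Tabular extended Euclidean (each row: r = 194*s + 129*t):
r=194, s=1, t=0
r=129, s=0, t=1
q=1: r=65, s=1, t=-1   [194*(1) + 129*(-1) = 65]
q=1: r=64, s=-1, t=2   [194*(-1) + 129*(2) = 64]
q=1: r=1, s=2, t=-3   [194*(2) + 129*(-3) = 1]
q=64: r=0, s=-129, t=194   [194*(-129) + 129*(194) = 0]
GCD = 1; from the row with r=1: x=2, y=-3
Check: 194*(2) + 129*(-3) = 388 - 387 = 1

GCD = 1, x = 2, y = -3


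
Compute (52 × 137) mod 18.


52 × 137 = 7124
7124 mod 18 = 14


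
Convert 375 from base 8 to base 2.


375 (base 8) = 253 (decimal)
253 (decimal) = 11111101 (base 2)


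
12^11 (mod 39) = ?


12^1 mod 39 = 12
12^2 mod 39 = 27
12^3 mod 39 = 12
12^4 mod 39 = 27
12^5 mod 39 = 12
12^6 mod 39 = 27
12^7 mod 39 = 12
12^8 mod 39 = 27
12^9 mod 39 = 12
12^10 mod 39 = 27
12^11 mod 39 = 12


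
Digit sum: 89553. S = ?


8 + 9 + 5 + 5 + 3 = 30


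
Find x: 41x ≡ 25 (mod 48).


GCD(41, 48) = 1, unique solution
a^(-1) mod 48 = 41
x = 41 * 25 mod 48 = 17

x ≡ 17 (mod 48)


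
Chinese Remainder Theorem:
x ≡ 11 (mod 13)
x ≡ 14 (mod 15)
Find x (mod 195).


M = 13*15 = 195
M1 = M/13 = 15, M2 = M/15 = 13
M1^(-1) mod 13 = 7, M2^(-1) mod 15 = 7
x = 11*15*7 + 14*13*7 = 2429
2429 mod 195 = 89
Check: 89 mod 13 = 11 ✓, 89 mod 15 = 14 ✓

x ≡ 89 (mod 195)


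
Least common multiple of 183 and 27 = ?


GCD(183, 27) = 3
LCM = 183*27/3 = 4941/3 = 1647

LCM = 1647


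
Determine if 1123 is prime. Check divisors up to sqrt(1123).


Check divisors up to sqrt(1123) = 33.5112
No divisors found.
1123 is prime.

Yes, 1123 is prime


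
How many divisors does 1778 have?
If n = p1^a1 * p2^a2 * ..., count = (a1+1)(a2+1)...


1778 = 2^1 × 7^1 × 127^1
d(1778) = (1+1) × (1+1) × (1+1) = 8

8 divisors


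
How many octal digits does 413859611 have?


413859611 in base 8 = 3052577433
Number of digits = 10

10 digits (base 8)


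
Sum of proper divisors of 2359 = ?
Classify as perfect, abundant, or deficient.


Proper divisors: 1, 7, 337
Sum = 1 + 7 + 337 = 345
345 < 2359 → deficient

s(2359) = 345 (deficient)


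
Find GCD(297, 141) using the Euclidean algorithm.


297 = 2 * 141 + 15
141 = 9 * 15 + 6
15 = 2 * 6 + 3
6 = 2 * 3 + 0
GCD = 3


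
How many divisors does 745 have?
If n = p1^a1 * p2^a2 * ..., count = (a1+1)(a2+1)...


745 = 5^1 × 149^1
d(745) = (1+1) × (1+1) = 4

4 divisors


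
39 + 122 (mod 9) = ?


39 + 122 = 161
161 mod 9 = 8


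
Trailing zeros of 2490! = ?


floor(2490/5) = 498
floor(2490/25) = 99
floor(2490/125) = 19
floor(2490/625) = 3
Total = 619

619 trailing zeros


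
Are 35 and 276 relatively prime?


Euclidean algorithm:
276 = 7 * 35 + 31
35 = 1 * 31 + 4
31 = 7 * 4 + 3
4 = 1 * 3 + 1
3 = 3 * 1 + 0
GCD(35, 276) = 1

Yes, coprime (GCD = 1)


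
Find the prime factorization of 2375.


2375 / 5 = 475
475 / 5 = 95
95 / 5 = 19
19 / 19 = 1
2375 = 5^3 × 19


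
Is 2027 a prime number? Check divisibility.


Check divisors up to sqrt(2027) = 45.0222
No divisors found.
2027 is prime.

Yes, 2027 is prime


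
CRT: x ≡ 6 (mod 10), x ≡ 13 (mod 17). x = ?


M = 10*17 = 170
M1 = M/10 = 17, M2 = M/17 = 10
M1^(-1) mod 10 = 3, M2^(-1) mod 17 = 12
x = 6*17*3 + 13*10*12 = 1866
1866 mod 170 = 166
Check: 166 mod 10 = 6 ✓, 166 mod 17 = 13 ✓

x ≡ 166 (mod 170)


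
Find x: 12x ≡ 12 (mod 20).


GCD(12, 20) = 4 divides 12
Divide: 3x ≡ 3 (mod 5)
x ≡ 1 (mod 5)


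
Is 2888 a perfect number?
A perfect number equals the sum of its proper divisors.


Proper divisors of 2888: 1, 2, 4, 8, 19, 38, 76, 152, 361, 722, 1444
Sum = 1 + 2 + 4 + 8 + 19 + 38 + 76 + 152 + 361 + 722 + 1444 = 2827

No, 2888 is not perfect (2827 ≠ 2888)


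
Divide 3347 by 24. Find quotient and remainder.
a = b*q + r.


3347 = 24 * 139 + 11
Check: 3336 + 11 = 3347

q = 139, r = 11


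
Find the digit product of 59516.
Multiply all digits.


5 × 9 × 5 × 1 × 6 = 1350


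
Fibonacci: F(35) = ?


Sequence: 1, 1, 2, 3, 5, 8, 13, 21, 34, 55, 89, 144, 233, 377, 610, 987, 1597, 2584, 4181, 6765, 10946, 17711, 28657, 46368, 75025, 121393, 196418, 317811, 514229, 832040, 1346269, 2178309, 3524578, 5702887, 9227465
F(35) = 9227465


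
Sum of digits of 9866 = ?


9 + 8 + 6 + 6 = 29


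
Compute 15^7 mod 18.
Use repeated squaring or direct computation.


15^1 mod 18 = 15
15^2 mod 18 = 9
15^3 mod 18 = 9
15^4 mod 18 = 9
15^5 mod 18 = 9
15^6 mod 18 = 9
15^7 mod 18 = 9


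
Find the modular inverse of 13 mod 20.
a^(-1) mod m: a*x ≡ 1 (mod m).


Use the extended Euclidean algorithm on (20, 13); each row r = 20*s + 13*t:
r=20, s=1, t=0
r=13, s=0, t=1
q=1: r=7, s=1, t=-1   [20*(1) + 13*(-1) = 7]
q=1: r=6, s=-1, t=2   [20*(-1) + 13*(2) = 6]
q=1: r=1, s=2, t=-3   [20*(2) + 13*(-3) = 1]
q=6: r=0, s=-13, t=20   [20*(-13) + 13*(20) = 0]
GCD = 1 with t = -3, so 13*(-3) ≡ 1 (mod 20)
Inverse = -3 mod 20 = 17
Check: 13 * 17 = 221 ≡ 1 (mod 20)

13^(-1) ≡ 17 (mod 20)


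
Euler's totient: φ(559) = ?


559 = 13 × 43
Prime factors: 13, 43
φ(559) = 559 × (1-1/13) × (1-1/43)
= 559 × 12/13 × 42/43 = 504

φ(559) = 504


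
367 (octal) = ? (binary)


367 (base 8) = 247 (decimal)
247 (decimal) = 11110111 (base 2)


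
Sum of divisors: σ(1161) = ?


Divisors of 1161: 1, 3, 9, 27, 43, 129, 387, 1161
Sum = 1 + 3 + 9 + 27 + 43 + 129 + 387 + 1161 = 1760

σ(1161) = 1760


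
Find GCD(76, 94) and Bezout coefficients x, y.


Tabular extended Euclidean (each row: r = 76*s + 94*t):
r=76, s=1, t=0
r=94, s=0, t=1
q=0: r=76, s=1, t=0   [76*(1) + 94*(0) = 76]
q=1: r=18, s=-1, t=1   [76*(-1) + 94*(1) = 18]
q=4: r=4, s=5, t=-4   [76*(5) + 94*(-4) = 4]
q=4: r=2, s=-21, t=17   [76*(-21) + 94*(17) = 2]
q=2: r=0, s=47, t=-38   [76*(47) + 94*(-38) = 0]
GCD = 2; from the row with r=2: x=-21, y=17
Check: 76*(-21) + 94*(17) = -1596 + 1598 = 2

GCD = 2, x = -21, y = 17


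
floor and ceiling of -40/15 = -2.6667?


-40/15 = -2.6667
floor = -3
ceil = -2

floor = -3, ceil = -2


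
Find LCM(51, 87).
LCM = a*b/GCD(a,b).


GCD(51, 87) = 3
LCM = 51*87/3 = 4437/3 = 1479

LCM = 1479


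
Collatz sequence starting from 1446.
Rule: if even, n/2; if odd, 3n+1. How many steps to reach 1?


1446 → 723 → 2170 → 1085 → 3256 → 1628 → 814 → 407 → 1222 → 611 → 1834 → 917 → 2752 → 1376 → 688 → 344 → 172 → 86 → 43 → 130 → 65 → 196 → 98 → 49 → 148 → 74 → 37 → 112 → 56 → 28 → 14 → 7 → 22 → 11 → 34 → 17 → 52 → 26 → 13 → 40 → 20 → 10 → 5 → 16 → 8 → 4 → 2 → 1
Total steps = 47

47 steps


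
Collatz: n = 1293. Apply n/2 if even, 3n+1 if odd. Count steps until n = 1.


1293 → 3880 → 1940 → 970 → 485 → 1456 → 728 → 364 → 182 → 91 → 274 → 137 → 412 → 206 → 103 → 310 → 155 → 466 → 233 → 700 → 350 → 175 → 526 → 263 → 790 → 395 → 1186 → 593 → 1780 → 890 → 445 → 1336 → 668 → 334 → 167 → 502 → 251 → 754 → 377 → 1132 → 566 → 283 → 850 → 425 → 1276 → 638 → 319 → 958 → 479 → 1438 → 719 → 2158 → 1079 → 3238 → 1619 → 4858 → 2429 → 7288 → 3644 → 1822 → 911 → 2734 → 1367 → 4102 → 2051 → 6154 → 3077 → 9232 → 4616 → 2308 → 1154 → 577 → 1732 → 866 → 433 → 1300 → 650 → 325 → 976 → 488 → 244 → 122 → 61 → 184 → 92 → 46 → 23 → 70 → 35 → 106 → 53 → 160 → 80 → 40 → 20 → 10 → 5 → 16 → 8 → 4 → 2 → 1
Total steps = 101

101 steps


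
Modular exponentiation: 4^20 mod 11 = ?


4^1 mod 11 = 4
4^2 mod 11 = 5
4^3 mod 11 = 9
4^4 mod 11 = 3
4^5 mod 11 = 1
4^6 mod 11 = 4
4^7 mod 11 = 5
4^8 mod 11 = 9
4^9 mod 11 = 3
4^10 mod 11 = 1
4^11 mod 11 = 4
4^12 mod 11 = 5
4^13 mod 11 = 9
4^14 mod 11 = 3
4^15 mod 11 = 1
4^16 mod 11 = 4
4^17 mod 11 = 5
4^18 mod 11 = 9
4^19 mod 11 = 3
4^20 mod 11 = 1


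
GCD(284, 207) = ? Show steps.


284 = 1 * 207 + 77
207 = 2 * 77 + 53
77 = 1 * 53 + 24
53 = 2 * 24 + 5
24 = 4 * 5 + 4
5 = 1 * 4 + 1
4 = 4 * 1 + 0
GCD = 1


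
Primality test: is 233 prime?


Check divisors up to sqrt(233) = 15.2643
No divisors found.
233 is prime.

Yes, 233 is prime


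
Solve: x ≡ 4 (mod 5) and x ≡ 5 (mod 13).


M = 5*13 = 65
M1 = M/5 = 13, M2 = M/13 = 5
M1^(-1) mod 5 = 2, M2^(-1) mod 13 = 8
x = 4*13*2 + 5*5*8 = 304
304 mod 65 = 44
Check: 44 mod 5 = 4 ✓, 44 mod 13 = 5 ✓

x ≡ 44 (mod 65)


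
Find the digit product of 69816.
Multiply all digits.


6 × 9 × 8 × 1 × 6 = 2592


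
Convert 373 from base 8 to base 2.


373 (base 8) = 251 (decimal)
251 (decimal) = 11111011 (base 2)


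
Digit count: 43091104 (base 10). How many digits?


43091104 has 8 digits in base 10
floor(log10(43091104)) + 1 = floor(7.6344) + 1 = 8

8 digits (base 10)


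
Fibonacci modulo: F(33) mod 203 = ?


F(k) mod 203 for k=1..33:
1, 1, 2, 3, 5, 8, 13, 21, 34, 55, 89, 144, 30, 174, 1, 175, 176, 148, 121, 66, 187, 50, 34, 84, 118, 202, 117, 116, 30, 146, 176, 119, 92
F(33) mod 203 = 92


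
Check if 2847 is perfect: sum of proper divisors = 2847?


Proper divisors of 2847: 1, 3, 13, 39, 73, 219, 949
Sum = 1 + 3 + 13 + 39 + 73 + 219 + 949 = 1297

No, 2847 is not perfect (1297 ≠ 2847)


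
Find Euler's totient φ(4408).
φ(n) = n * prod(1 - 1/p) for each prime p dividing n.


4408 = 2^3 × 19 × 29
Prime factors: 2, 19, 29
φ(4408) = 4408 × (1-1/2) × (1-1/19) × (1-1/29)
= 4408 × 1/2 × 18/19 × 28/29 = 2016

φ(4408) = 2016


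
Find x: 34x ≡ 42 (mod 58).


GCD(34, 58) = 2 divides 42
Divide: 17x ≡ 21 (mod 29)
x ≡ 20 (mod 29)


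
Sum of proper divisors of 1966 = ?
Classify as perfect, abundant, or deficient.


Proper divisors: 1, 2, 983
Sum = 1 + 2 + 983 = 986
986 < 1966 → deficient

s(1966) = 986 (deficient)


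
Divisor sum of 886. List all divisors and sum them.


Divisors of 886: 1, 2, 443, 886
Sum = 1 + 2 + 443 + 886 = 1332

σ(886) = 1332


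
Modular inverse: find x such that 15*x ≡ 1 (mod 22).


Use the extended Euclidean algorithm on (22, 15); each row r = 22*s + 15*t:
r=22, s=1, t=0
r=15, s=0, t=1
q=1: r=7, s=1, t=-1   [22*(1) + 15*(-1) = 7]
q=2: r=1, s=-2, t=3   [22*(-2) + 15*(3) = 1]
q=7: r=0, s=15, t=-22   [22*(15) + 15*(-22) = 0]
GCD = 1 with t = 3, so 15*(3) ≡ 1 (mod 22)
Inverse = 3 mod 22 = 3
Check: 15 * 3 = 45 ≡ 1 (mod 22)

15^(-1) ≡ 3 (mod 22)


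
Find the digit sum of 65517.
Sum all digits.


6 + 5 + 5 + 1 + 7 = 24


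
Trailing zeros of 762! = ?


floor(762/5) = 152
floor(762/25) = 30
floor(762/125) = 6
floor(762/625) = 1
Total = 189

189 trailing zeros


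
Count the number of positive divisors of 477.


477 = 3^2 × 53^1
d(477) = (2+1) × (1+1) = 6

6 divisors


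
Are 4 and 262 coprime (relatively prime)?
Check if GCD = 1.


Euclidean algorithm:
262 = 65 * 4 + 2
4 = 2 * 2 + 0
GCD(4, 262) = 2

No, not coprime (GCD = 2)


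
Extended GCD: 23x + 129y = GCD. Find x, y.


Tabular extended Euclidean (each row: r = 23*s + 129*t):
r=23, s=1, t=0
r=129, s=0, t=1
q=0: r=23, s=1, t=0   [23*(1) + 129*(0) = 23]
q=5: r=14, s=-5, t=1   [23*(-5) + 129*(1) = 14]
q=1: r=9, s=6, t=-1   [23*(6) + 129*(-1) = 9]
q=1: r=5, s=-11, t=2   [23*(-11) + 129*(2) = 5]
q=1: r=4, s=17, t=-3   [23*(17) + 129*(-3) = 4]
q=1: r=1, s=-28, t=5   [23*(-28) + 129*(5) = 1]
q=4: r=0, s=129, t=-23   [23*(129) + 129*(-23) = 0]
GCD = 1; from the row with r=1: x=-28, y=5
Check: 23*(-28) + 129*(5) = -644 + 645 = 1

GCD = 1, x = -28, y = 5


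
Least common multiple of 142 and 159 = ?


GCD(142, 159) = 1
LCM = 142*159/1 = 22578/1 = 22578

LCM = 22578


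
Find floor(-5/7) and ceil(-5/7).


-5/7 = -0.7143
floor = -1
ceil = 0

floor = -1, ceil = 0


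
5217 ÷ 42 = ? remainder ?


5217 = 42 * 124 + 9
Check: 5208 + 9 = 5217

q = 124, r = 9


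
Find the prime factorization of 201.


201 / 3 = 67
67 / 67 = 1
201 = 3 × 67


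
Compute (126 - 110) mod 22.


126 - 110 = 16
16 mod 22 = 16


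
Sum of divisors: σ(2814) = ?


Divisors of 2814: 1, 2, 3, 6, 7, 14, 21, 42, 67, 134, 201, 402, 469, 938, 1407, 2814
Sum = 1 + 2 + 3 + 6 + 7 + 14 + 21 + 42 + 67 + 134 + 201 + 402 + 469 + 938 + 1407 + 2814 = 6528

σ(2814) = 6528


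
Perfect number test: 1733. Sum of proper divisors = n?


Proper divisors of 1733: 1
Sum = 1 = 1

No, 1733 is not perfect (1 ≠ 1733)


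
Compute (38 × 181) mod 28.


38 × 181 = 6878
6878 mod 28 = 18


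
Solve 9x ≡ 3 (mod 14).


GCD(9, 14) = 1, unique solution
a^(-1) mod 14 = 11
x = 11 * 3 mod 14 = 5

x ≡ 5 (mod 14)


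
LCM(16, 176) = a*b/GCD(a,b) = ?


GCD(16, 176) = 16
LCM = 16*176/16 = 2816/16 = 176

LCM = 176


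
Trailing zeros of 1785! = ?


floor(1785/5) = 357
floor(1785/25) = 71
floor(1785/125) = 14
floor(1785/625) = 2
Total = 444

444 trailing zeros


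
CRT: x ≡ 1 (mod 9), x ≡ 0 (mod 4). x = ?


M = 9*4 = 36
M1 = M/9 = 4, M2 = M/4 = 9
M1^(-1) mod 9 = 7, M2^(-1) mod 4 = 1
x = 1*4*7 + 0*9*1 = 28
28 mod 36 = 28
Check: 28 mod 9 = 1 ✓, 28 mod 4 = 0 ✓

x ≡ 28 (mod 36)


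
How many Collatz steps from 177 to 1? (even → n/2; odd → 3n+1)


177 → 532 → 266 → 133 → 400 → 200 → 100 → 50 → 25 → 76 → 38 → 19 → 58 → 29 → 88 → 44 → 22 → 11 → 34 → 17 → 52 → 26 → 13 → 40 → 20 → 10 → 5 → 16 → 8 → 4 → 2 → 1
Total steps = 31

31 steps


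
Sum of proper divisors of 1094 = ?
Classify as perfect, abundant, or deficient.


Proper divisors: 1, 2, 547
Sum = 1 + 2 + 547 = 550
550 < 1094 → deficient

s(1094) = 550 (deficient)


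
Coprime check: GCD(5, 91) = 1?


Euclidean algorithm:
91 = 18 * 5 + 1
5 = 5 * 1 + 0
GCD(5, 91) = 1

Yes, coprime (GCD = 1)


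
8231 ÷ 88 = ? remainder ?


8231 = 88 * 93 + 47
Check: 8184 + 47 = 8231

q = 93, r = 47
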